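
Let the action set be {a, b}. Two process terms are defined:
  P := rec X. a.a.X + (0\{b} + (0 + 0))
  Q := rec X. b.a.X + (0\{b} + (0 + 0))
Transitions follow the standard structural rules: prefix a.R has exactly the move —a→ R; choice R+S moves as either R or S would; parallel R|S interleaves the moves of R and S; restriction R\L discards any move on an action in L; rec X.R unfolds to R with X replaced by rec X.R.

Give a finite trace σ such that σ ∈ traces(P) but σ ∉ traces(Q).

a

Reachable graph of P (2 states):
  m0 = rec X. a.a.X + (0\{b} + (0 + 0)) → ··a··> m1
  m1 = a.(rec X. a.a.X + (0\{b} + (0 + 0))) → ··a··> m0
Reachable graph of Q (2 states):
  n0 = rec X. b.a.X + (0\{b} + (0 + 0)) → ··b··> n1
  n1 = a.(rec X. b.a.X + (0\{b} + (0 + 0))) → ··a··> n0
Trace ⟨a⟩ through P, begin at {m0}:
  [1] a ⇒ {m1}
  — P admits the full trace.
Trace ⟨a⟩ through Q, begin at {n0}:
  [1] a ⇒ no successor for Q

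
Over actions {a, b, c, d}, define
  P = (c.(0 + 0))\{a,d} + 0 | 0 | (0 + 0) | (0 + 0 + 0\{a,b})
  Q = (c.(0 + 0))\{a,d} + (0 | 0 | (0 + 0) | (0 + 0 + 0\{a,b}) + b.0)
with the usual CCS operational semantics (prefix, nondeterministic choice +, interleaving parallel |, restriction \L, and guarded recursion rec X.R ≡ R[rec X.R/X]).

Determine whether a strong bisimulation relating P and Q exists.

NO

LTS(P): 2 reachable states
  p0 = (c.(0 + 0))\{a,d} + 0 | 0 | (0 + 0) | (0 + 0 + 0\{a,b}) :: ··c··> p1
  p1 = (0 + 0)\{a,d} :: ·
LTS(Q): 3 reachable states
  q0 = (c.(0 + 0))\{a,d} + (0 | 0 | (0 + 0) | (0 + 0 + 0\{a,b}) + b.0) :: ··b··> q1, ··c··> q2
  q1 = 0 :: ·
  q2 = (0 + 0)\{a,d} :: ·
Coarsest stable partition (strong bisimilarity classes):
  B0 = {p0}
  B1 = {p1, q1, q2}
  B2 = {q0}
p0 ∈ B0, q0 ∈ B2 → different blocks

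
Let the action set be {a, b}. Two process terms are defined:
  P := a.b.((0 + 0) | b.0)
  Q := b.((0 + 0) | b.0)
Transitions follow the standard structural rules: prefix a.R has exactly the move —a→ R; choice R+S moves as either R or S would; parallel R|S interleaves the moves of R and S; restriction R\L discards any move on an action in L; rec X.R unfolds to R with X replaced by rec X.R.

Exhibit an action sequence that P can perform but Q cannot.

a

LTS(P): 4 reachable states
  s0 = a.b.((0 + 0) | b.0) ⊢ ··a··> s1
  s1 = b.((0 + 0) | b.0) ⊢ ··b··> s2
  s2 = (0 + 0) | b.0 ⊢ ··b··> s3
  s3 = (0 + 0) | 0 ⊢ (no moves)
LTS(Q): 3 reachable states
  t0 = b.((0 + 0) | b.0) ⊢ ··b··> t1
  t1 = (0 + 0) | b.0 ⊢ ··b··> t2
  t2 = (0 + 0) | 0 ⊢ (no moves)
Trace ⟨a⟩ through P, begin at {s0}:
  step 1 (a): {s1}
  — P admits the full trace.
Trace ⟨a⟩ through Q, begin at {t0}:
  step 1 (a): no successor for Q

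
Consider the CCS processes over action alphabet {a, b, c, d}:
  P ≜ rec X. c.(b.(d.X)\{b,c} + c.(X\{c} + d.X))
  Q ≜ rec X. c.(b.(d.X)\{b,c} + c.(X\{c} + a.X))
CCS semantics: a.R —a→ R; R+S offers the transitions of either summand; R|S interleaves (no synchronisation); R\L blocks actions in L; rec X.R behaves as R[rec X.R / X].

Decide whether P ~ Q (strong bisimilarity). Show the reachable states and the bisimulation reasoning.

P's transition system — 5 states:
  p0 = rec X. c.(b.(d.X)\{b,c} + c.(X\{c} + d.X)) → -c-> p1
  p1 = b.(d.(rec X. c.(b.(d.X)\{b,c} + c.(X\{c} + d.X))))\{b,c} + c.((rec X. c.(b.(d.X)\{b,c} + c.(X\{c} + d.X)))\{c} + d.(rec X. c.(b.(d.X)\{b,c} + c.(X\{c} + d.X)))) → -b-> p2, -c-> p3
  p2 = (d.(rec X. c.(b.(d.X)\{b,c} + c.(X\{c} + d.X))))\{b,c} → -d-> p4
  p3 = (rec X. c.(b.(d.X)\{b,c} + c.(X\{c} + d.X)))\{c} + d.(rec X. c.(b.(d.X)\{b,c} + c.(X\{c} + d.X))) → -d-> p0
  p4 = (rec X. c.(b.(d.X)\{b,c} + c.(X\{c} + d.X)))\{b,c} → (no moves)
Q's transition system — 5 states:
  q0 = rec X. c.(b.(d.X)\{b,c} + c.(X\{c} + a.X)) → -c-> q1
  q1 = b.(d.(rec X. c.(b.(d.X)\{b,c} + c.(X\{c} + a.X))))\{b,c} + c.((rec X. c.(b.(d.X)\{b,c} + c.(X\{c} + a.X)))\{c} + a.(rec X. c.(b.(d.X)\{b,c} + c.(X\{c} + a.X)))) → -b-> q2, -c-> q3
  q2 = (d.(rec X. c.(b.(d.X)\{b,c} + c.(X\{c} + a.X))))\{b,c} → -d-> q4
  q3 = (rec X. c.(b.(d.X)\{b,c} + c.(X\{c} + a.X)))\{c} + a.(rec X. c.(b.(d.X)\{b,c} + c.(X\{c} + a.X))) → -a-> q0
  q4 = (rec X. c.(b.(d.X)\{b,c} + c.(X\{c} + a.X)))\{b,c} → (no moves)
Bisimilarity quotient blocks:
  B0 = {p0}
  B1 = {p1}
  B2 = {p3}
  B3 = {p2, q2}
  B4 = {p4, q4}
  B5 = {q0}
  B6 = {q1}
  B7 = {q3}
p0 ∈ B0, q0 ∈ B5 → different blocks

P ≁ Q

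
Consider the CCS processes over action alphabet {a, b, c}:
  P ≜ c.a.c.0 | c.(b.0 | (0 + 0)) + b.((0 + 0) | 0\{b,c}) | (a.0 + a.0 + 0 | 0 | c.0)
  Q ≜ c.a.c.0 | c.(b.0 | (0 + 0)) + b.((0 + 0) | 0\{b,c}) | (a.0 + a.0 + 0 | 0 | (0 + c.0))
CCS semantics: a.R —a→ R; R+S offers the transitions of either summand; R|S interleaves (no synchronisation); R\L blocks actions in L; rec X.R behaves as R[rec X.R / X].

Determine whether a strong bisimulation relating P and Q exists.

bisimilar

P's transition system — 17 states:
  p0 = c.a.c.0 | c.(b.0 | (0 + 0)) + b.((0 + 0) | 0\{b,c}) | (a.0 + a.0 + 0 | 0 | c.0) | --a--▸ p1, --b--▸ p2, --c--▸ p3, --c--▸ p4, --c--▸ p5
  p1 = b.((0 + 0) | 0\{b,c}) | 0 | --b--▸ p6
  p2 = (0 + 0) | 0\{b,c} | (a.0 + a.0 + 0 | 0 | c.0) | --a--▸ p6, --c--▸ p7
  p3 = a.c.0 | c.(b.0 | (0 + 0)) | --a--▸ p8, --c--▸ p9
  p4 = b.((0 + 0) | 0\{b,c}) | (0 | 0 | 0) | --b--▸ p7
  p5 = c.a.c.0 | (b.0 | (0 + 0)) | --b--▸ p10, --c--▸ p9
  p6 = (0 + 0) | 0\{b,c} | 0 | ·
  p7 = (0 + 0) | 0\{b,c} | (0 | 0 | 0) | ·
  p8 = c.0 | c.(b.0 | (0 + 0)) | --c--▸ p11, --c--▸ p12
  p9 = a.c.0 | (b.0 | (0 + 0)) | --a--▸ p12, --b--▸ p13
  p10 = c.a.c.0 | (0 | (0 + 0)) | --c--▸ p13
  p11 = 0 | c.(b.0 | (0 + 0)) | --c--▸ p14
  p12 = c.0 | (b.0 | (0 + 0)) | --b--▸ p15, --c--▸ p14
  p13 = a.c.0 | (0 | (0 + 0)) | --a--▸ p15
  p14 = 0 | (b.0 | (0 + 0)) | --b--▸ p16
  p15 = c.0 | (0 | (0 + 0)) | --c--▸ p16
  p16 = 0 | (0 | (0 + 0)) | ·
Q's transition system — 17 states:
  q0 = c.a.c.0 | c.(b.0 | (0 + 0)) + b.((0 + 0) | 0\{b,c}) | (a.0 + a.0 + 0 | 0 | (0 + c.0)) | --a--▸ q1, --b--▸ q2, --c--▸ q3, --c--▸ q4, --c--▸ q5
  q1 = b.((0 + 0) | 0\{b,c}) | 0 | --b--▸ q6
  q2 = (0 + 0) | 0\{b,c} | (a.0 + a.0 + 0 | 0 | (0 + c.0)) | --a--▸ q6, --c--▸ q7
  q3 = a.c.0 | c.(b.0 | (0 + 0)) | --a--▸ q8, --c--▸ q9
  q4 = b.((0 + 0) | 0\{b,c}) | (0 | 0 | 0) | --b--▸ q7
  q5 = c.a.c.0 | (b.0 | (0 + 0)) | --b--▸ q10, --c--▸ q9
  q6 = (0 + 0) | 0\{b,c} | 0 | ·
  q7 = (0 + 0) | 0\{b,c} | (0 | 0 | 0) | ·
  q8 = c.0 | c.(b.0 | (0 + 0)) | --c--▸ q11, --c--▸ q12
  q9 = a.c.0 | (b.0 | (0 + 0)) | --a--▸ q12, --b--▸ q13
  q10 = c.a.c.0 | (0 | (0 + 0)) | --c--▸ q13
  q11 = 0 | c.(b.0 | (0 + 0)) | --c--▸ q14
  q12 = c.0 | (b.0 | (0 + 0)) | --b--▸ q15, --c--▸ q14
  q13 = a.c.0 | (0 | (0 + 0)) | --a--▸ q15
  q14 = 0 | (b.0 | (0 + 0)) | --b--▸ q16
  q15 = c.0 | (0 | (0 + 0)) | --c--▸ q16
  q16 = 0 | (0 | (0 + 0)) | ·
Bisimilarity quotient blocks:
  B0 = {p0, q0}
  B1 = {p2, q2}
  B2 = {p16, p6, p7, q16, q6, q7}
  B3 = {p1, p14, p4, q1, q14, q4}
  B4 = {p3, q3}
  B5 = {p9, q9}
  B6 = {p13, q13}
  B7 = {p15, q15}
  B8 = {p12, q12}
  B9 = {p8, q8}
  B10 = {p11, q11}
  B11 = {p5, q5}
  B12 = {p10, q10}
p0 ∈ B0, q0 ∈ B0 → same block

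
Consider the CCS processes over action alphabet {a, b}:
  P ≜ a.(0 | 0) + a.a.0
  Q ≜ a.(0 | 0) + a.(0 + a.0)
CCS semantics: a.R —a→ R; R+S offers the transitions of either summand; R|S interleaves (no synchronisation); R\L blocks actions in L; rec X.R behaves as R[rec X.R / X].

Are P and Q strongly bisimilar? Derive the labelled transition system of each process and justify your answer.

Reachable graph of P (4 states):
  s0 = a.(0 | 0) + a.a.0 → =a=> s1, =a=> s2
  s1 = 0 | 0 → stopped
  s2 = a.0 → =a=> s3
  s3 = 0 → stopped
Reachable graph of Q (4 states):
  t0 = a.(0 | 0) + a.(0 + a.0) → =a=> t1, =a=> t2
  t1 = 0 + a.0 → =a=> t3
  t2 = 0 | 0 → stopped
  t3 = 0 → stopped
Coarsest stable partition (strong bisimilarity classes):
  B0 = {s0, t0}
  B1 = {s1, s3, t2, t3}
  B2 = {s2, t1}
s0 ∈ B0, t0 ∈ B0 → same block

YES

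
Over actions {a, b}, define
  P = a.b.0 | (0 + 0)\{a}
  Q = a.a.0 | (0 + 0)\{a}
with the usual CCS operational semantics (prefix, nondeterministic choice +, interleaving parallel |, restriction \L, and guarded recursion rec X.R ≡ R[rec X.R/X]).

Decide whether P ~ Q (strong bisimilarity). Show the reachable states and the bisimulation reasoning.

Reachable graph of P (3 states):
  u0 = a.b.0 | (0 + 0)\{a} has moves —a→ u1
  u1 = b.0 | (0 + 0)\{a} has moves —b→ u2
  u2 = 0 | (0 + 0)\{a} has moves (no moves)
Reachable graph of Q (3 states):
  v0 = a.a.0 | (0 + 0)\{a} has moves —a→ v1
  v1 = a.0 | (0 + 0)\{a} has moves —a→ v2
  v2 = 0 | (0 + 0)\{a} has moves (no moves)
Bisimilarity quotient blocks:
  B0 = {u0}
  B1 = {u1}
  B2 = {u2, v2}
  B3 = {v0}
  B4 = {v1}
u0 ∈ B0, v0 ∈ B3 → different blocks

P ≁ Q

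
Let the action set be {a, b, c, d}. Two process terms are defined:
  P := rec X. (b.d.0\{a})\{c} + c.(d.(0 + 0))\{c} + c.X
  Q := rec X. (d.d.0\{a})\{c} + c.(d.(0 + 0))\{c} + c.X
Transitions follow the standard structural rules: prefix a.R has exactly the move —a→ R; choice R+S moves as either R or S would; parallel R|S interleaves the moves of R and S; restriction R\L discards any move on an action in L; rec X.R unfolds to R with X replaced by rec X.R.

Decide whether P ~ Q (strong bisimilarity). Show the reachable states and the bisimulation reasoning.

not bisimilar

Reachable graph of P (5 states):
  s0 = rec X. (b.d.0\{a})\{c} + c.(d.(0 + 0))\{c} + c.X | —b→ s1, —c→ s0, —c→ s2
  s1 = (d.0\{a})\{c} | —d→ s3
  s2 = (d.(0 + 0))\{c} | —d→ s4
  s3 = 0\{a}\{c} | ·
  s4 = (0 + 0)\{c} | ·
Reachable graph of Q (5 states):
  t0 = rec X. (d.d.0\{a})\{c} + c.(d.(0 + 0))\{c} + c.X | —c→ t0, —c→ t1, —d→ t2
  t1 = (d.(0 + 0))\{c} | —d→ t3
  t2 = (d.0\{a})\{c} | —d→ t4
  t3 = (0 + 0)\{c} | ·
  t4 = 0\{a}\{c} | ·
Partition-refinement fixed point:
  B0 = {s0}
  B1 = {s1, s2, t1, t2}
  B2 = {s3, s4, t3, t4}
  B3 = {t0}
s0 ∈ B0, t0 ∈ B3 → different blocks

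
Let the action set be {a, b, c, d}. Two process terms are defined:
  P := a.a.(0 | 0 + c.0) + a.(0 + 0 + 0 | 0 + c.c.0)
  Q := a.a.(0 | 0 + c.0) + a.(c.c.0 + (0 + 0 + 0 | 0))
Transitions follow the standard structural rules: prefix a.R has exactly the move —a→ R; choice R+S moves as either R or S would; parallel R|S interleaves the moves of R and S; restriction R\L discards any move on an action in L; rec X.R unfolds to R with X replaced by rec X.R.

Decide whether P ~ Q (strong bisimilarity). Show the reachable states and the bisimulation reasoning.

YES

Reachable graph of P (6 states):
  m0 = a.a.(0 | 0 + c.0) + a.(0 + 0 + 0 | 0 + c.c.0) :: -a-> m1, -a-> m2
  m1 = 0 + 0 + 0 | 0 + c.c.0 :: -c-> m3
  m2 = a.(0 | 0 + c.0) :: -a-> m4
  m3 = c.0 :: -c-> m5
  m4 = 0 | 0 + c.0 :: -c-> m5
  m5 = 0 :: stopped
Reachable graph of Q (6 states):
  n0 = a.a.(0 | 0 + c.0) + a.(c.c.0 + (0 + 0 + 0 | 0)) :: -a-> n1, -a-> n2
  n1 = a.(0 | 0 + c.0) :: -a-> n3
  n2 = c.c.0 + (0 + 0 + 0 | 0) :: -c-> n4
  n3 = 0 | 0 + c.0 :: -c-> n5
  n4 = c.0 :: -c-> n5
  n5 = 0 :: stopped
Coarsest stable partition (strong bisimilarity classes):
  B0 = {m0, n0}
  B1 = {m2, n1}
  B2 = {m3, m4, n3, n4}
  B3 = {m5, n5}
  B4 = {m1, n2}
m0 ∈ B0, n0 ∈ B0 → same block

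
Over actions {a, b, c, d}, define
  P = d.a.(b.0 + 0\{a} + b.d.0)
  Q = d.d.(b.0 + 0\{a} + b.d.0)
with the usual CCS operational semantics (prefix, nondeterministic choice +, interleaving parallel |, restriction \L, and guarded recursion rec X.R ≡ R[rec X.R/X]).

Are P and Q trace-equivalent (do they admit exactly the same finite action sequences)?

traces(P) ≠ traces(Q) — witness ⟨da⟩

P's transition system — 5 states:
  m0 = d.a.(b.0 + 0\{a} + b.d.0) has moves —d→ m1
  m1 = a.(b.0 + 0\{a} + b.d.0) has moves —a→ m2
  m2 = b.0 + 0\{a} + b.d.0 has moves —b→ m3, —b→ m4
  m3 = 0 has moves stopped
  m4 = d.0 has moves —d→ m3
Q's transition system — 5 states:
  n0 = d.d.(b.0 + 0\{a} + b.d.0) has moves —d→ n1
  n1 = d.(b.0 + 0\{a} + b.d.0) has moves —d→ n2
  n2 = b.0 + 0\{a} + b.d.0 has moves —b→ n3, —b→ n4
  n3 = 0 has moves stopped
  n4 = d.0 has moves —d→ n3
Trace ⟨da⟩ through P, begin at {m0}:
  after d @ step 1: {m1}
  after a @ step 2: {m2}
  ✓ P
Trace ⟨da⟩ through Q, begin at {n0}:
  after d @ step 1: {n1}
  after a @ step 2: ∅  — Q cannot continue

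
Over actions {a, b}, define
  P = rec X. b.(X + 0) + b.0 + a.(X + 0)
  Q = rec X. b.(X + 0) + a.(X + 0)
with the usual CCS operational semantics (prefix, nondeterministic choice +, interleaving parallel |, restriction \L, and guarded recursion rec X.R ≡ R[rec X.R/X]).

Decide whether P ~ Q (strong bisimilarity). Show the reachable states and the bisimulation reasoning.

P ≁ Q

Reachable graph of P (3 states):
  m0 = rec X. b.(X + 0) + b.0 + a.(X + 0) | ··a··> m1, ··b··> m1, ··b··> m2
  m1 = (rec X. b.(X + 0) + b.0 + a.(X + 0)) + 0 | ··a··> m1, ··b··> m1, ··b··> m2
  m2 = 0 | ·
Reachable graph of Q (2 states):
  n0 = rec X. b.(X + 0) + a.(X + 0) | ··a··> n1, ··b··> n1
  n1 = (rec X. b.(X + 0) + a.(X + 0)) + 0 | ··a··> n1, ··b··> n1
Bisimilarity quotient blocks:
  B0 = {m0, m1}
  B1 = {m2}
  B2 = {n0, n1}
m0 ∈ B0, n0 ∈ B2 → different blocks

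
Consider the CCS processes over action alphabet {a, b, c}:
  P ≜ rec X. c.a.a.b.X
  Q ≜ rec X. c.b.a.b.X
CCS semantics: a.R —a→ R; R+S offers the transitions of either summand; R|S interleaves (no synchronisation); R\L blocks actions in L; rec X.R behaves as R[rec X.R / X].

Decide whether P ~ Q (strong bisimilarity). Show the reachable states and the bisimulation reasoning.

NO

P's transition system — 4 states:
  s0 = rec X. c.a.a.b.X has moves —c→ s1
  s1 = a.a.b.(rec X. c.a.a.b.X) has moves —a→ s2
  s2 = a.b.(rec X. c.a.a.b.X) has moves —a→ s3
  s3 = b.(rec X. c.a.a.b.X) has moves —b→ s0
Q's transition system — 4 states:
  t0 = rec X. c.b.a.b.X has moves —c→ t1
  t1 = b.a.b.(rec X. c.b.a.b.X) has moves —b→ t2
  t2 = a.b.(rec X. c.b.a.b.X) has moves —a→ t3
  t3 = b.(rec X. c.b.a.b.X) has moves —b→ t0
Partition-refinement fixed point:
  B0 = {s0}
  B1 = {s1}
  B2 = {s2}
  B3 = {s3}
  B4 = {t0}
  B5 = {t1}
  B6 = {t2}
  B7 = {t3}
s0 ∈ B0, t0 ∈ B4 → different blocks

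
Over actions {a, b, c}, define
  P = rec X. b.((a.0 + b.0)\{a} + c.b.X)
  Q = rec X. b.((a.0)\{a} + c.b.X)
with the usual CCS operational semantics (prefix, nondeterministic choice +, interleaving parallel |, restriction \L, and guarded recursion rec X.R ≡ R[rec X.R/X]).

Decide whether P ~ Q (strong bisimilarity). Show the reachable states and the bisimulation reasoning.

Reachable graph of P (4 states):
  m0 = rec X. b.((a.0 + b.0)\{a} + c.b.X) | --b--▸ m1
  m1 = (a.0 + b.0)\{a} + c.b.(rec X. b.((a.0 + b.0)\{a} + c.b.X)) | --b--▸ m2, --c--▸ m3
  m2 = 0\{a} | stopped
  m3 = b.(rec X. b.((a.0 + b.0)\{a} + c.b.X)) | --b--▸ m0
Reachable graph of Q (3 states):
  n0 = rec X. b.((a.0)\{a} + c.b.X) | --b--▸ n1
  n1 = (a.0)\{a} + c.b.(rec X. b.((a.0)\{a} + c.b.X)) | --c--▸ n2
  n2 = b.(rec X. b.((a.0)\{a} + c.b.X)) | --b--▸ n0
Partition-refinement fixed point:
  B0 = {m0}
  B1 = {m1}
  B2 = {m2}
  B3 = {m3}
  B4 = {n0}
  B5 = {n1}
  B6 = {n2}
m0 ∈ B0, n0 ∈ B4 → different blocks

NO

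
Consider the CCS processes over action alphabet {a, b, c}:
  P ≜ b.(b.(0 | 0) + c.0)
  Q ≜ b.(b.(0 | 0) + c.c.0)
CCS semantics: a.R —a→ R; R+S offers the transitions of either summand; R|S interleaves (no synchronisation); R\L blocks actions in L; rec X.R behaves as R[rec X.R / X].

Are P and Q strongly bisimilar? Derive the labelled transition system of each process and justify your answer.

NO

Reachable graph of P (4 states):
  s0 = b.(b.(0 | 0) + c.0) | —b→ s1
  s1 = b.(0 | 0) + c.0 | —b→ s2, —c→ s3
  s2 = 0 | 0 | (no moves)
  s3 = 0 | (no moves)
Reachable graph of Q (5 states):
  t0 = b.(b.(0 | 0) + c.c.0) | —b→ t1
  t1 = b.(0 | 0) + c.c.0 | —b→ t2, —c→ t3
  t2 = 0 | 0 | (no moves)
  t3 = c.0 | —c→ t4
  t4 = 0 | (no moves)
Partition-refinement fixed point:
  B0 = {s0}
  B1 = {s1}
  B2 = {s2, s3, t2, t4}
  B3 = {t0}
  B4 = {t1}
  B5 = {t3}
s0 ∈ B0, t0 ∈ B3 → different blocks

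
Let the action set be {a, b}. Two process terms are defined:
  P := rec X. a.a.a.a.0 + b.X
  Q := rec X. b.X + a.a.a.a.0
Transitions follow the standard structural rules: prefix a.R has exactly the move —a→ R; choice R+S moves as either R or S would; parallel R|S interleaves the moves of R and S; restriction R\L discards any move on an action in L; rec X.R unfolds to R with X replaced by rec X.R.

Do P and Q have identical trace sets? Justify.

P's transition system — 5 states:
  m0 = rec X. a.a.a.a.0 + b.X has moves ··a··> m1, ··b··> m0
  m1 = a.a.a.0 has moves ··a··> m2
  m2 = a.a.0 has moves ··a··> m3
  m3 = a.0 has moves ··a··> m4
  m4 = 0 has moves ·
Q's transition system — 5 states:
  n0 = rec X. b.X + a.a.a.a.0 has moves ··a··> n1, ··b··> n0
  n1 = a.a.a.0 has moves ··a··> n2
  n2 = a.a.0 has moves ··a··> n3
  n3 = a.0 has moves ··a··> n4
  n4 = 0 has moves ·
Partition-refinement fixed point:
  B0 = {m0, n0}
  B1 = {m1, n1}
  B2 = {m2, n2}
  B3 = {m3, n3}
  B4 = {m4, n4}
m0 ∈ B0, n0 ∈ B0 → same block
Bisimilar ⇒ trace-equivalent.

trace-equivalent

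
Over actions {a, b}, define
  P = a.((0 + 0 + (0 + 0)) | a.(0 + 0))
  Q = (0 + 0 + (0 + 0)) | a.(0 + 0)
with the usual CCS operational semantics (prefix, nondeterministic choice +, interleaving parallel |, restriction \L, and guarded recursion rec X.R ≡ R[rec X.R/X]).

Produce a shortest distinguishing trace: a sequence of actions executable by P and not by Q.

aa

LTS(P): 3 reachable states
  p0 = a.((0 + 0 + (0 + 0)) | a.(0 + 0)) → --a--▸ p1
  p1 = (0 + 0 + (0 + 0)) | a.(0 + 0) → --a--▸ p2
  p2 = (0 + 0 + (0 + 0)) | (0 + 0) → ∅
LTS(Q): 2 reachable states
  q0 = (0 + 0 + (0 + 0)) | a.(0 + 0) → --a--▸ q1
  q1 = (0 + 0 + (0 + 0)) | (0 + 0) → ∅
Trace ⟨aa⟩ through P, begin at {p0}:
  step 1 (a): {p1}
  step 2 (a): {p2}
  — P admits the full trace.
Trace ⟨aa⟩ through Q, begin at {q0}:
  step 1 (a): {q1}
  step 2 (a): no successor for Q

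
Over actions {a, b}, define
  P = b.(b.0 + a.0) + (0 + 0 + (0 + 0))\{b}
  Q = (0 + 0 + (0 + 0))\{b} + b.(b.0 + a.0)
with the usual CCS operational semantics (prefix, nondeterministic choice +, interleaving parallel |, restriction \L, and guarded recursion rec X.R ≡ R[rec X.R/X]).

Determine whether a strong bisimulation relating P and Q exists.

P ~ Q

Reachable graph of P (3 states):
  p0 = b.(b.0 + a.0) + (0 + 0 + (0 + 0))\{b} has moves —b→ p1
  p1 = b.0 + a.0 has moves —a→ p2, —b→ p2
  p2 = 0 has moves stopped
Reachable graph of Q (3 states):
  q0 = (0 + 0 + (0 + 0))\{b} + b.(b.0 + a.0) has moves —b→ q1
  q1 = b.0 + a.0 has moves —a→ q2, —b→ q2
  q2 = 0 has moves stopped
Coarsest stable partition (strong bisimilarity classes):
  B0 = {p0, q0}
  B1 = {p1, q1}
  B2 = {p2, q2}
p0 ∈ B0, q0 ∈ B0 → same block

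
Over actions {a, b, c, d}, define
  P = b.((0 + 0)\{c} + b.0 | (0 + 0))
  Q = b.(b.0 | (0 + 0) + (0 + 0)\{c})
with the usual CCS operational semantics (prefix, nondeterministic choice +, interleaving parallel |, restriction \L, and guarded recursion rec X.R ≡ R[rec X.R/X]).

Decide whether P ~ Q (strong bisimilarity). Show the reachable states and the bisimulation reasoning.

P ~ Q

P's transition system — 3 states:
  p0 = b.((0 + 0)\{c} + b.0 | (0 + 0)) | --b--▸ p1
  p1 = (0 + 0)\{c} + b.0 | (0 + 0) | --b--▸ p2
  p2 = 0 | (0 + 0) | ∅
Q's transition system — 3 states:
  q0 = b.(b.0 | (0 + 0) + (0 + 0)\{c}) | --b--▸ q1
  q1 = b.0 | (0 + 0) + (0 + 0)\{c} | --b--▸ q2
  q2 = 0 | (0 + 0) | ∅
Partition-refinement fixed point:
  B0 = {p0, q0}
  B1 = {p1, q1}
  B2 = {p2, q2}
p0 ∈ B0, q0 ∈ B0 → same block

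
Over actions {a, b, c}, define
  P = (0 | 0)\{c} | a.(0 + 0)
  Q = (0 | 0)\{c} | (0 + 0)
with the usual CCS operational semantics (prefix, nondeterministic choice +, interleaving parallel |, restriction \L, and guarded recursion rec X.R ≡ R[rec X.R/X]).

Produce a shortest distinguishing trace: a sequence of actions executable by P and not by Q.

P's transition system — 2 states:
  u0 = (0 | 0)\{c} | a.(0 + 0) → -a-> u1
  u1 = (0 | 0)\{c} | (0 + 0) → ∅
Q's transition system — 1 states:
  v0 = (0 | 0)\{c} | (0 + 0) → ∅
Run σ = ⟨a⟩ on P: start {u0}
  [1] a ⇒ {u1}
  P completes σ.
Run σ = ⟨a⟩ on Q: start {v0}
  [1] a ⇒ ∅ (Q stuck)

a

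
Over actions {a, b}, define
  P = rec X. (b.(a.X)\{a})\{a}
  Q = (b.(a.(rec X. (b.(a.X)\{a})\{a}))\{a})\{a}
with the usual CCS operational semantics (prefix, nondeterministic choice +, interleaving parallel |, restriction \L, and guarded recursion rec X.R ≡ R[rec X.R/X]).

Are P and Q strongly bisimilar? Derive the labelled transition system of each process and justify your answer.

LTS(P): 2 reachable states
  s0 = rec X. (b.(a.X)\{a})\{a} :: =b=> s1
  s1 = (a.(rec X. (b.(a.X)\{a})\{a}))\{a}\{a} :: ·
LTS(Q): 2 reachable states
  t0 = (b.(a.(rec X. (b.(a.X)\{a})\{a}))\{a})\{a} :: =b=> t1
  t1 = (a.(rec X. (b.(a.X)\{a})\{a}))\{a}\{a} :: ·
Bisimilarity quotient blocks:
  B0 = {s0, t0}
  B1 = {s1, t1}
s0 ∈ B0, t0 ∈ B0 → same block

P ~ Q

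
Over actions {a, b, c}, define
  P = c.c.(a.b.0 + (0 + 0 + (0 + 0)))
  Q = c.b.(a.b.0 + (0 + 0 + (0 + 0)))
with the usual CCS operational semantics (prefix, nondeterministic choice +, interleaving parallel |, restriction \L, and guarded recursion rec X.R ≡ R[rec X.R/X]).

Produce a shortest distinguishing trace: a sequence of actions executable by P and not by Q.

cc

LTS(P): 5 reachable states
  s0 = c.c.(a.b.0 + (0 + 0 + (0 + 0))) → =c=> s1
  s1 = c.(a.b.0 + (0 + 0 + (0 + 0))) → =c=> s2
  s2 = a.b.0 + (0 + 0 + (0 + 0)) → =a=> s3
  s3 = b.0 → =b=> s4
  s4 = 0 → (no moves)
LTS(Q): 5 reachable states
  t0 = c.b.(a.b.0 + (0 + 0 + (0 + 0))) → =c=> t1
  t1 = b.(a.b.0 + (0 + 0 + (0 + 0))) → =b=> t2
  t2 = a.b.0 + (0 + 0 + (0 + 0)) → =a=> t3
  t3 = b.0 → =b=> t4
  t4 = 0 → (no moves)
Run σ = ⟨cc⟩ on P: start {s0}
  [1] c ⇒ {s1}
  [2] c ⇒ {s2}
  — P admits the full trace.
Run σ = ⟨cc⟩ on Q: start {t0}
  [1] c ⇒ {t1}
  [2] c ⇒ no successor for Q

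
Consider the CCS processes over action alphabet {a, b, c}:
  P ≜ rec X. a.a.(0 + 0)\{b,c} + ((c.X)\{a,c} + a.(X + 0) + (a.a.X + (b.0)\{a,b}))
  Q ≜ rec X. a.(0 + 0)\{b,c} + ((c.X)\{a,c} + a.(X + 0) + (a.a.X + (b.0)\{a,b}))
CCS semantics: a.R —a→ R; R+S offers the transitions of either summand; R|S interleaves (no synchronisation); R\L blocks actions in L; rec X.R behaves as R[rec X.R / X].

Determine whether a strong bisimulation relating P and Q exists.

NO

P's transition system — 5 states:
  u0 = rec X. a.a.(0 + 0)\{b,c} + ((c.X)\{a,c} + a.(X + 0) + (a.a.X + (b.0)\{a,b})) has moves =a=> u1, =a=> u2, =a=> u3
  u1 = (rec X. a.a.(0 + 0)\{b,c} + ((c.X)\{a,c} + a.(X + 0) + (a.a.X + (b.0)\{a,b}))) + 0 has moves =a=> u1, =a=> u2, =a=> u3
  u2 = a.(0 + 0)\{b,c} has moves =a=> u4
  u3 = a.(rec X. a.a.(0 + 0)\{b,c} + ((c.X)\{a,c} + a.(X + 0) + (a.a.X + (b.0)\{a,b}))) has moves =a=> u0
  u4 = (0 + 0)\{b,c} has moves ∅
Q's transition system — 4 states:
  v0 = rec X. a.(0 + 0)\{b,c} + ((c.X)\{a,c} + a.(X + 0) + (a.a.X + (b.0)\{a,b})) has moves =a=> v1, =a=> v2, =a=> v3
  v1 = (0 + 0)\{b,c} has moves ∅
  v2 = (rec X. a.(0 + 0)\{b,c} + ((c.X)\{a,c} + a.(X + 0) + (a.a.X + (b.0)\{a,b}))) + 0 has moves =a=> v1, =a=> v2, =a=> v3
  v3 = a.(rec X. a.(0 + 0)\{b,c} + ((c.X)\{a,c} + a.(X + 0) + (a.a.X + (b.0)\{a,b}))) has moves =a=> v0
Bisimilarity quotient blocks:
  B0 = {u0, u1}
  B1 = {u2}
  B2 = {u4, v1}
  B3 = {u3}
  B4 = {v0, v2}
  B5 = {v3}
u0 ∈ B0, v0 ∈ B4 → different blocks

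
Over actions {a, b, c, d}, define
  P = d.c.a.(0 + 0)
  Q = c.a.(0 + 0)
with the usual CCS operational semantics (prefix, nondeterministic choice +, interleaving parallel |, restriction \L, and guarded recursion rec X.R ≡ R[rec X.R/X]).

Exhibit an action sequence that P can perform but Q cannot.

P's transition system — 4 states:
  p0 = d.c.a.(0 + 0) | --d--▸ p1
  p1 = c.a.(0 + 0) | --c--▸ p2
  p2 = a.(0 + 0) | --a--▸ p3
  p3 = 0 + 0 | ·
Q's transition system — 3 states:
  q0 = c.a.(0 + 0) | --c--▸ q1
  q1 = a.(0 + 0) | --a--▸ q2
  q2 = 0 + 0 | ·
Executing d from P (initial set {p0}):
  [1] d ⇒ {p1}
  P completes σ.
Executing d from Q (initial set {q0}):
  [1] d ⇒ no successor for Q

d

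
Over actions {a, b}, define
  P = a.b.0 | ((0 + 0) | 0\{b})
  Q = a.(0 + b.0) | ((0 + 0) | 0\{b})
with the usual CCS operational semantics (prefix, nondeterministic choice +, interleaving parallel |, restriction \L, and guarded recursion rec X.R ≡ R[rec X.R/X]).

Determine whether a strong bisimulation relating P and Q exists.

P's transition system — 3 states:
  m0 = a.b.0 | ((0 + 0) | 0\{b}) :: —a→ m1
  m1 = b.0 | ((0 + 0) | 0\{b}) :: —b→ m2
  m2 = 0 | ((0 + 0) | 0\{b}) :: deadlocked
Q's transition system — 3 states:
  n0 = a.(0 + b.0) | ((0 + 0) | 0\{b}) :: —a→ n1
  n1 = (0 + b.0) | ((0 + 0) | 0\{b}) :: —b→ n2
  n2 = 0 | ((0 + 0) | 0\{b}) :: deadlocked
Coarsest stable partition (strong bisimilarity classes):
  B0 = {m0, n0}
  B1 = {m1, n1}
  B2 = {m2, n2}
m0 ∈ B0, n0 ∈ B0 → same block

P ~ Q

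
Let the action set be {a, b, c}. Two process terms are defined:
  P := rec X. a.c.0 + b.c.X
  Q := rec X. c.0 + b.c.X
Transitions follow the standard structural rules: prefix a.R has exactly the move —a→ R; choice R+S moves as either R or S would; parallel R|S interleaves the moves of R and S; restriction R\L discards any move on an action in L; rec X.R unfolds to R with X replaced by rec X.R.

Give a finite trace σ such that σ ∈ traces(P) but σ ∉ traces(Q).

LTS(P): 4 reachable states
  u0 = rec X. a.c.0 + b.c.X has moves -a-> u1, -b-> u2
  u1 = c.0 has moves -c-> u3
  u2 = c.(rec X. a.c.0 + b.c.X) has moves -c-> u0
  u3 = 0 has moves ∅
LTS(Q): 3 reachable states
  v0 = rec X. c.0 + b.c.X has moves -b-> v1, -c-> v2
  v1 = c.(rec X. c.0 + b.c.X) has moves -c-> v0
  v2 = 0 has moves ∅
Run σ = ⟨a⟩ on P: start {u0}
  step 1 (a): {u1}
  P completes σ.
Run σ = ⟨a⟩ on Q: start {v0}
  step 1 (a): ∅ (Q stuck)

a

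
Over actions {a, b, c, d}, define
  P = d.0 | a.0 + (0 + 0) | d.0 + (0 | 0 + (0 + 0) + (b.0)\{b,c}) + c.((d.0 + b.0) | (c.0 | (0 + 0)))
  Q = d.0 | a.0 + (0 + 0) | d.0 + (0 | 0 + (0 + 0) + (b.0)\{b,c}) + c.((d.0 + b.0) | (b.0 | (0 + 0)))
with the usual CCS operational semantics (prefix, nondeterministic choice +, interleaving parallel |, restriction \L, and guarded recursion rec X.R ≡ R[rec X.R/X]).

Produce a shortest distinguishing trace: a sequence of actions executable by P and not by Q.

cc

P's transition system — 9 states:
  p0 = d.0 | a.0 + (0 + 0) | d.0 + (0 | 0 + (0 + 0) + (b.0)\{b,c}) + c.((d.0 + b.0) | (c.0 | (0 + 0))) :: -a-> p1, -c-> p2, -d-> p3, -d-> p4
  p1 = d.0 | 0 :: -d-> p5
  p2 = (d.0 + b.0) | (c.0 | (0 + 0)) :: -b-> p6, -c-> p7, -d-> p6
  p3 = (0 + 0) | 0 :: deadlocked
  p4 = 0 | a.0 :: -a-> p5
  p5 = 0 | 0 :: deadlocked
  p6 = 0 | (c.0 | (0 + 0)) :: -c-> p8
  p7 = (d.0 + b.0) | (0 | (0 + 0)) :: -b-> p8, -d-> p8
  p8 = 0 | (0 | (0 + 0)) :: deadlocked
Q's transition system — 9 states:
  q0 = d.0 | a.0 + (0 + 0) | d.0 + (0 | 0 + (0 + 0) + (b.0)\{b,c}) + c.((d.0 + b.0) | (b.0 | (0 + 0))) :: -a-> q1, -c-> q2, -d-> q3, -d-> q4
  q1 = d.0 | 0 :: -d-> q5
  q2 = (d.0 + b.0) | (b.0 | (0 + 0)) :: -b-> q6, -b-> q7, -d-> q7
  q3 = (0 + 0) | 0 :: deadlocked
  q4 = 0 | a.0 :: -a-> q5
  q5 = 0 | 0 :: deadlocked
  q6 = (d.0 + b.0) | (0 | (0 + 0)) :: -b-> q8, -d-> q8
  q7 = 0 | (b.0 | (0 + 0)) :: -b-> q8
  q8 = 0 | (0 | (0 + 0)) :: deadlocked
Executing cc from P (initial set {p0}):
  step 1 (c): {p2}
  step 2 (c): {p7}
  — P admits the full trace.
Executing cc from Q (initial set {q0}):
  step 1 (c): {q2}
  step 2 (c): no successor for Q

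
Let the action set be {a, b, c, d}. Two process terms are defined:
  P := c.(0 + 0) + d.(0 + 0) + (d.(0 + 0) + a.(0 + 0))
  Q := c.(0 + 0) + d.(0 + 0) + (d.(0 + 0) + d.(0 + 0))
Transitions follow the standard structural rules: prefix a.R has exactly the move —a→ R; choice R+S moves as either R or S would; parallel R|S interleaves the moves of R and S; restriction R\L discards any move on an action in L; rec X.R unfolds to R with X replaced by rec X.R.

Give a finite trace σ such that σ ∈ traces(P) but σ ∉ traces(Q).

a

LTS(P): 2 reachable states
  u0 = c.(0 + 0) + d.(0 + 0) + (d.(0 + 0) + a.(0 + 0)) → —a→ u1, —c→ u1, —d→ u1
  u1 = 0 + 0 → ∅
LTS(Q): 2 reachable states
  v0 = c.(0 + 0) + d.(0 + 0) + (d.(0 + 0) + d.(0 + 0)) → —c→ v1, —d→ v1
  v1 = 0 + 0 → ∅
Trace ⟨a⟩ through P, begin at {u0}:
  [1] a ⇒ {u1}
  ✓ P
Trace ⟨a⟩ through Q, begin at {v0}:
  [1] a ⇒ no successor for Q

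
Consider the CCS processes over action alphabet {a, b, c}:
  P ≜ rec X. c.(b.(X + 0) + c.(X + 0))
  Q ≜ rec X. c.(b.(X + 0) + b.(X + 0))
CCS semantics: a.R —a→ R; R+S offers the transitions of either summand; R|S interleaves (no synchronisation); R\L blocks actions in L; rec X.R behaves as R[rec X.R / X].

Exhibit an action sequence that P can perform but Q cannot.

cc

LTS(P): 3 reachable states
  m0 = rec X. c.(b.(X + 0) + c.(X + 0)) has moves =c=> m1
  m1 = b.((rec X. c.(b.(X + 0) + c.(X + 0))) + 0) + c.((rec X. c.(b.(X + 0) + c.(X + 0))) + 0) has moves =b=> m2, =c=> m2
  m2 = (rec X. c.(b.(X + 0) + c.(X + 0))) + 0 has moves =c=> m1
LTS(Q): 3 reachable states
  n0 = rec X. c.(b.(X + 0) + b.(X + 0)) has moves =c=> n1
  n1 = b.((rec X. c.(b.(X + 0) + b.(X + 0))) + 0) + b.((rec X. c.(b.(X + 0) + b.(X + 0))) + 0) has moves =b=> n2
  n2 = (rec X. c.(b.(X + 0) + b.(X + 0))) + 0 has moves =c=> n1
Executing cc from P (initial set {m0}):
  [1] c ⇒ {m1}
  [2] c ⇒ {m2}
  — P admits the full trace.
Executing cc from Q (initial set {n0}):
  [1] c ⇒ {n1}
  [2] c ⇒ ∅  — Q cannot continue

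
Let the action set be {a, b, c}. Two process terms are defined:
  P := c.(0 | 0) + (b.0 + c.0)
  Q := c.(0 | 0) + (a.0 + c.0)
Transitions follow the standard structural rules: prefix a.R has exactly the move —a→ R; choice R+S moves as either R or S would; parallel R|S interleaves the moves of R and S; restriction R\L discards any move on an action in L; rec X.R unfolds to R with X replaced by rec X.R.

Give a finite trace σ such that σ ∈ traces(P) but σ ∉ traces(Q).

P's transition system — 3 states:
  m0 = c.(0 | 0) + (b.0 + c.0) | ··b··> m1, ··c··> m1, ··c··> m2
  m1 = 0 | ·
  m2 = 0 | 0 | ·
Q's transition system — 3 states:
  n0 = c.(0 | 0) + (a.0 + c.0) | ··a··> n1, ··c··> n1, ··c··> n2
  n1 = 0 | ·
  n2 = 0 | 0 | ·
Executing b from P (initial set {m0}):
  [1] b ⇒ {m1}
  — P admits the full trace.
Executing b from Q (initial set {n0}):
  [1] b ⇒ ∅  — Q cannot continue

b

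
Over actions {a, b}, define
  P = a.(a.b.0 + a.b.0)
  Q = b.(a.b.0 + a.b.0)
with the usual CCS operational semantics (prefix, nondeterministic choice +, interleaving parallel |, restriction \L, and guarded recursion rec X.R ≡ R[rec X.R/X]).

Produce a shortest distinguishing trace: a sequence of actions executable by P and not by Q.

P's transition system — 4 states:
  m0 = a.(a.b.0 + a.b.0) | --a--▸ m1
  m1 = a.b.0 + a.b.0 | --a--▸ m2
  m2 = b.0 | --b--▸ m3
  m3 = 0 | deadlocked
Q's transition system — 4 states:
  n0 = b.(a.b.0 + a.b.0) | --b--▸ n1
  n1 = a.b.0 + a.b.0 | --a--▸ n2
  n2 = b.0 | --b--▸ n3
  n3 = 0 | deadlocked
Trace ⟨a⟩ through P, begin at {m0}:
  step 1 (a): {m1}
  P completes σ.
Trace ⟨a⟩ through Q, begin at {n0}:
  step 1 (a): ∅  — Q cannot continue

a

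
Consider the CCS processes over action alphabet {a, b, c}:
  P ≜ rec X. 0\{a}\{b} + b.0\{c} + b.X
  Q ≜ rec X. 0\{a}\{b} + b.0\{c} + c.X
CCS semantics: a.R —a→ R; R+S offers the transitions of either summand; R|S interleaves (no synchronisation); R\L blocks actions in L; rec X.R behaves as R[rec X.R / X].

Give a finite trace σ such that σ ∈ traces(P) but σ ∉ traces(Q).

Reachable graph of P (2 states):
  s0 = rec X. 0\{a}\{b} + b.0\{c} + b.X ⊢ —b→ s0, —b→ s1
  s1 = 0\{c} ⊢ ∅
Reachable graph of Q (2 states):
  t0 = rec X. 0\{a}\{b} + b.0\{c} + c.X ⊢ —b→ t1, —c→ t0
  t1 = 0\{c} ⊢ ∅
Run σ = ⟨bb⟩ on P: start {s0}
  step 1 (b): {s0, s1}
  step 2 (b): {s0, s1}
  — P admits the full trace.
Run σ = ⟨bb⟩ on Q: start {t0}
  step 1 (b): {t1}
  step 2 (b): ∅  — Q cannot continue

bb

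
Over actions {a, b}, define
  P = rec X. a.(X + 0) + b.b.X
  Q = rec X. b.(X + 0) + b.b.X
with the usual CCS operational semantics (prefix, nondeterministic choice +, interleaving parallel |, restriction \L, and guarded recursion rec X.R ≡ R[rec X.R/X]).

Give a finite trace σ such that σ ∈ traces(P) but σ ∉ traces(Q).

a

LTS(P): 3 reachable states
  u0 = rec X. a.(X + 0) + b.b.X :: =a=> u1, =b=> u2
  u1 = (rec X. a.(X + 0) + b.b.X) + 0 :: =a=> u1, =b=> u2
  u2 = b.(rec X. a.(X + 0) + b.b.X) :: =b=> u0
LTS(Q): 3 reachable states
  v0 = rec X. b.(X + 0) + b.b.X :: =b=> v1, =b=> v2
  v1 = (rec X. b.(X + 0) + b.b.X) + 0 :: =b=> v1, =b=> v2
  v2 = b.(rec X. b.(X + 0) + b.b.X) :: =b=> v0
Trace ⟨a⟩ through P, begin at {u0}:
  after a @ step 1: {u1}
  P completes σ.
Trace ⟨a⟩ through Q, begin at {v0}:
  after a @ step 1: ∅  — Q cannot continue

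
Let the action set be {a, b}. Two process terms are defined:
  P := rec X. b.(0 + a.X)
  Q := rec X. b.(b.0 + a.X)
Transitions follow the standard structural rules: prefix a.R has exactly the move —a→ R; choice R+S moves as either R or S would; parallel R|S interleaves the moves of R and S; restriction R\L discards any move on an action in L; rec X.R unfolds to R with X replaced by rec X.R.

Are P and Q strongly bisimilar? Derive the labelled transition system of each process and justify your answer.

NO

LTS(P): 2 reachable states
  m0 = rec X. b.(0 + a.X) ⊢ =b=> m1
  m1 = 0 + a.(rec X. b.(0 + a.X)) ⊢ =a=> m0
LTS(Q): 3 reachable states
  n0 = rec X. b.(b.0 + a.X) ⊢ =b=> n1
  n1 = b.0 + a.(rec X. b.(b.0 + a.X)) ⊢ =a=> n0, =b=> n2
  n2 = 0 ⊢ ·
Bisimilarity quotient blocks:
  B0 = {m0}
  B1 = {m1}
  B2 = {n0}
  B3 = {n1}
  B4 = {n2}
m0 ∈ B0, n0 ∈ B2 → different blocks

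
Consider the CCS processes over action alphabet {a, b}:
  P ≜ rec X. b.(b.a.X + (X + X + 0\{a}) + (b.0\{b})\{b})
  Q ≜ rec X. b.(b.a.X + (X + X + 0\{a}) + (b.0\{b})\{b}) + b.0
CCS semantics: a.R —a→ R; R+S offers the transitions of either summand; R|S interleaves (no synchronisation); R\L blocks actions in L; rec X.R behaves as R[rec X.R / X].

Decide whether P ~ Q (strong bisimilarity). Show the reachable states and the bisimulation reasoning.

not bisimilar

P's transition system — 3 states:
  m0 = rec X. b.(b.a.X + (X + X + 0\{a}) + (b.0\{b})\{b}) :: =b=> m1
  m1 = b.a.(rec X. b.(b.a.X + (X + X + 0\{a}) + (b.0\{b})\{b})) + ((rec X. b.(b.a.X + (X + X + 0\{a}) + (b.0\{b})\{b})) + (rec X. b.(b.a.X + (X + X + 0\{a}) + (b.0\{b})\{b})) + 0\{a}) + (b.0\{b})\{b} :: =b=> m1, =b=> m2
  m2 = a.(rec X. b.(b.a.X + (X + X + 0\{a}) + (b.0\{b})\{b})) :: =a=> m0
Q's transition system — 4 states:
  n0 = rec X. b.(b.a.X + (X + X + 0\{a}) + (b.0\{b})\{b}) + b.0 :: =b=> n1, =b=> n2
  n1 = 0 :: ∅
  n2 = b.a.(rec X. b.(b.a.X + (X + X + 0\{a}) + (b.0\{b})\{b}) + b.0) + ((rec X. b.(b.a.X + (X + X + 0\{a}) + (b.0\{b})\{b}) + b.0) + (rec X. b.(b.a.X + (X + X + 0\{a}) + (b.0\{b})\{b}) + b.0) + 0\{a}) + (b.0\{b})\{b} :: =b=> n1, =b=> n2, =b=> n3
  n3 = a.(rec X. b.(b.a.X + (X + X + 0\{a}) + (b.0\{b})\{b}) + b.0) :: =a=> n0
Partition-refinement fixed point:
  B0 = {m0}
  B1 = {m1}
  B2 = {m2}
  B3 = {n0}
  B4 = {n2}
  B5 = {n3}
  B6 = {n1}
m0 ∈ B0, n0 ∈ B3 → different blocks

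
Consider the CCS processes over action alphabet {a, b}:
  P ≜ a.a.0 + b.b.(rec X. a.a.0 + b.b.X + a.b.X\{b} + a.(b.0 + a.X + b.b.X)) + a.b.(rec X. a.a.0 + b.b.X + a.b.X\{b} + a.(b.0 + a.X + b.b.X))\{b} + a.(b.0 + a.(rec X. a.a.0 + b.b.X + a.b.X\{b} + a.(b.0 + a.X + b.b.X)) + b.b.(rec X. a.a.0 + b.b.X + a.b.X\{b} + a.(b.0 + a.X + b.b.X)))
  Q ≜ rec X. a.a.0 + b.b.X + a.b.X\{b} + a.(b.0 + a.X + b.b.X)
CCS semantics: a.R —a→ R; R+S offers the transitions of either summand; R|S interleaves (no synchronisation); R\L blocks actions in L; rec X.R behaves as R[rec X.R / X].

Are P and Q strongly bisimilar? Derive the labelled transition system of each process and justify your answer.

LTS(P): 12 reachable states
  s0 = a.a.0 + b.b.(rec X. a.a.0 + b.b.X + a.b.X\{b} + a.(b.0 + a.X + b.b.X)) + a.b.(rec X. a.a.0 + b.b.X + a.b.X\{b} + a.(b.0 + a.X + b.b.X))\{b} + a.(b.0 + a.(rec X. a.a.0 + b.b.X + a.b.X\{b} + a.(b.0 + a.X + b.b.X)) + b.b.(rec X. a.a.0 + b.b.X + a.b.X\{b} + a.(b.0 + a.X + b.b.X))) → --a--▸ s1, --a--▸ s2, --a--▸ s3, --b--▸ s4
  s1 = a.0 → --a--▸ s5
  s2 = b.(rec X. a.a.0 + b.b.X + a.b.X\{b} + a.(b.0 + a.X + b.b.X))\{b} → --b--▸ s6
  s3 = b.0 + a.(rec X. a.a.0 + b.b.X + a.b.X\{b} + a.(b.0 + a.X + b.b.X)) + b.b.(rec X. a.a.0 + b.b.X + a.b.X\{b} + a.(b.0 + a.X + b.b.X)) → --a--▸ s7, --b--▸ s4, --b--▸ s5
  s4 = b.(rec X. a.a.0 + b.b.X + a.b.X\{b} + a.(b.0 + a.X + b.b.X)) → --b--▸ s7
  s5 = 0 → ∅
  s6 = (rec X. a.a.0 + b.b.X + a.b.X\{b} + a.(b.0 + a.X + b.b.X))\{b} → --a--▸ s10, --a--▸ s8, --a--▸ s9
  s7 = rec X. a.a.0 + b.b.X + a.b.X\{b} + a.(b.0 + a.X + b.b.X) → --a--▸ s1, --a--▸ s2, --a--▸ s3, --b--▸ s4
  s8 = (a.0)\{b} → --a--▸ s11
  s9 = (b.(rec X. a.a.0 + b.b.X + a.b.X\{b} + a.(b.0 + a.X + b.b.X))\{b})\{b} → ∅
  s10 = (b.0 + a.(rec X. a.a.0 + b.b.X + a.b.X\{b} + a.(b.0 + a.X + b.b.X)) + b.b.(rec X. a.a.0 + b.b.X + a.b.X\{b} + a.(b.0 + a.X + b.b.X)))\{b} → --a--▸ s6
  s11 = 0\{b} → ∅
LTS(Q): 11 reachable states
  t0 = rec X. a.a.0 + b.b.X + a.b.X\{b} + a.(b.0 + a.X + b.b.X) → --a--▸ t1, --a--▸ t2, --a--▸ t3, --b--▸ t4
  t1 = a.0 → --a--▸ t5
  t2 = b.(rec X. a.a.0 + b.b.X + a.b.X\{b} + a.(b.0 + a.X + b.b.X))\{b} → --b--▸ t6
  t3 = b.0 + a.(rec X. a.a.0 + b.b.X + a.b.X\{b} + a.(b.0 + a.X + b.b.X)) + b.b.(rec X. a.a.0 + b.b.X + a.b.X\{b} + a.(b.0 + a.X + b.b.X)) → --a--▸ t0, --b--▸ t4, --b--▸ t5
  t4 = b.(rec X. a.a.0 + b.b.X + a.b.X\{b} + a.(b.0 + a.X + b.b.X)) → --b--▸ t0
  t5 = 0 → ∅
  t6 = (rec X. a.a.0 + b.b.X + a.b.X\{b} + a.(b.0 + a.X + b.b.X))\{b} → --a--▸ t7, --a--▸ t8, --a--▸ t9
  t7 = (a.0)\{b} → --a--▸ t10
  t8 = (b.(rec X. a.a.0 + b.b.X + a.b.X\{b} + a.(b.0 + a.X + b.b.X))\{b})\{b} → ∅
  t9 = (b.0 + a.(rec X. a.a.0 + b.b.X + a.b.X\{b} + a.(b.0 + a.X + b.b.X)) + b.b.(rec X. a.a.0 + b.b.X + a.b.X\{b} + a.(b.0 + a.X + b.b.X)))\{b} → --a--▸ t6
  t10 = 0\{b} → ∅
Coarsest stable partition (strong bisimilarity classes):
  B0 = {s0, s7, t0}
  B1 = {s3, t3}
  B2 = {s4, t4}
  B3 = {s2, t2}
  B4 = {s6, t6}
  B5 = {s1, s8, t1, t7}
  B6 = {s11, s5, s9, t10, t5, t8}
  B7 = {s10, t9}
s0 ∈ B0, t0 ∈ B0 → same block

YES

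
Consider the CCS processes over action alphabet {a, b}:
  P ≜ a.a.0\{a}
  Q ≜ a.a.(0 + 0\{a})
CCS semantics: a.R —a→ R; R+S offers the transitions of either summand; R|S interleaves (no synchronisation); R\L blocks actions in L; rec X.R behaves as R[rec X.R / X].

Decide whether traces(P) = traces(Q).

P's transition system — 3 states:
  p0 = a.a.0\{a} | =a=> p1
  p1 = a.0\{a} | =a=> p2
  p2 = 0\{a} | ·
Q's transition system — 3 states:
  q0 = a.a.(0 + 0\{a}) | =a=> q1
  q1 = a.(0 + 0\{a}) | =a=> q2
  q2 = 0 + 0\{a} | ·
Coarsest stable partition (strong bisimilarity classes):
  B0 = {p0, q0}
  B1 = {p1, q1}
  B2 = {p2, q2}
p0 ∈ B0, q0 ∈ B0 → same block
Bisimilar ⇒ trace-equivalent.

traces(P) = traces(Q)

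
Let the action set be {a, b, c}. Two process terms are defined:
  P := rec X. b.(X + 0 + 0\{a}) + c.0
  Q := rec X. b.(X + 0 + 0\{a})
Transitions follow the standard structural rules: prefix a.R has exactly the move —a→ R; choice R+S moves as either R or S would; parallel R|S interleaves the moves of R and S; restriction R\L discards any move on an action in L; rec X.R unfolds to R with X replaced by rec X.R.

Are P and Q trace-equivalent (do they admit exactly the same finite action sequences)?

LTS(P): 3 reachable states
  p0 = rec X. b.(X + 0 + 0\{a}) + c.0 → —b→ p1, —c→ p2
  p1 = (rec X. b.(X + 0 + 0\{a}) + c.0) + 0 + 0\{a} → —b→ p1, —c→ p2
  p2 = 0 → deadlocked
LTS(Q): 2 reachable states
  q0 = rec X. b.(X + 0 + 0\{a}) → —b→ q1
  q1 = (rec X. b.(X + 0 + 0\{a})) + 0 + 0\{a} → —b→ q1
Executing c from P (initial set {p0}):
  step 1 (c): {p2}
  ✓ P
Executing c from Q (initial set {q0}):
  step 1 (c): ∅ (Q stuck)

trace-distinct — witness ⟨c⟩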